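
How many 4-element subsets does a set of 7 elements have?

35

C(7,4) = C(7,3) by symmetry.
C(7,3) = (7·6·5) / 3! = 210 / 6 = 35.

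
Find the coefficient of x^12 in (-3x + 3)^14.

435250179

The general term is C(14,j)·(-3x)^j·(3)^(14-j); the x^12 term has j = 12.
C(14,12) = 91.
Coefficient = C(14,12) · (-3)^12 · 3^2 = 91 · 531441 · 9 = 435250179.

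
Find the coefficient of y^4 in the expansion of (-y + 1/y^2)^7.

7

General term: C(7,j)·(-y)^j·(1/y^2)^(7-j), with y-exponent 1j − 2(7−j) = 3j − 14.
Set 3j − 14 = 4: j = 6.
C(7,6) = 7; (-1)^6 = 1; 1^1 = 1.
Coefficient = 7 · 1 · 1 = 7.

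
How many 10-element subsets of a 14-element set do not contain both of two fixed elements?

All 10-subsets: C(14,10) = 1001. Those containing both fixed elements: C(12,8) = 495.
1001 − 495 = 506.

506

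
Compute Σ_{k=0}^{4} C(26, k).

1 + 26 + 325 + 2600 + 14950 = 17902.

17902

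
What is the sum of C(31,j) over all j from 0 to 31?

The entries of row 31 sum to 2^31 = 2147483648.

2147483648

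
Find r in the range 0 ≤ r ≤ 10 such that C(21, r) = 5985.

C(21,r) increases on 0 ≤ r ≤ 10. C(21,3) = 1330 and C(21,4) = 5985, so r = 4.

4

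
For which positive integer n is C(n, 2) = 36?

9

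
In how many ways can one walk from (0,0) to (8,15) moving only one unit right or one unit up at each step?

Each path is a sequence of 23 steps with 8 rights: C(23,8) = 490314.

490314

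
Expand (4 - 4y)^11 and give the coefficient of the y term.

The general term is C(11,j)·(4)^j·(-4y)^(11-j); the y^1 term has j = 10.
C(11,10) = 11.
Coefficient = C(11,10) · 4^10 · (-4)^1 = 11 · 1048576 · (-4) = -46137344.

-46137344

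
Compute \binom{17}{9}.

C(17,9) = C(17,8) by symmetry.
C(17,8) = (17·16·15·14·13·12·11·10) / 8! = 980179200 / 40320 = 24310.

24310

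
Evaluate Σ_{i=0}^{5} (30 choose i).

1 + 30 + 435 + 4060 + 27405 + 142506 = 174437.

174437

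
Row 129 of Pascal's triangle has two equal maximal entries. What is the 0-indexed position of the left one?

For odd n = 129, C(129,r) peaks at r = (n−1)/2 and (n+1)/2; the lower is 64.

64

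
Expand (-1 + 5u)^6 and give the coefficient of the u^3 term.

-2500

The general term is C(6,j)·(-1)^j·(5u)^(6-j); the u^3 term has j = 3.
C(6,3) = 20.
Coefficient = C(6,3) · (-1)^3 · 5^3 = 20 · (-1) · 125 = -2500.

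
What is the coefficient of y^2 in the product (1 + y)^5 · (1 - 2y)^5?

Coefficient of y^2 = Σ_{j} C(5,j)·1^j·C(5,2-j)·(-2)^(2-j) for j from 0 to 2.
= 40 + (-50) + 10 = 0.

0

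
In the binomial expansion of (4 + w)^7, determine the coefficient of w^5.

336

The general term is C(7,j)·(4)^j·(w)^(7-j); the w^5 term has j = 2.
C(7,2) = 21.
Coefficient = C(7,2) · 4^2 = 21 · 16 = 336.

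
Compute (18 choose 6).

18564

C(18,6) = (18·17·16·15·14·13) / 6! = 13366080 / 720 = 18564.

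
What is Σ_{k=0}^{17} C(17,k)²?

2333606220

By Vandermonde's identity, Σ C(17,k)² = C(34,17) = 2333606220.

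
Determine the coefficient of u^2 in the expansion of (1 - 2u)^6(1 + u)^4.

18

Coefficient of u^2 = Σ_{j} C(6,j)·(-2)^j·C(4,2-j)·1^(2-j) for j from 0 to 2.
= 6 + (-48) + 60 = 18.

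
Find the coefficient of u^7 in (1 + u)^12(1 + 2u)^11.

Coefficient of u^7 = Σ_{j} C(12,j)·1^j·C(11,7-j)·2^(7-j) for j from 0 to 7.
= 42240 + 354816 + 975744 + 1161600 + 653400 + 174240 + 20328 + 792 = 3383160.

3383160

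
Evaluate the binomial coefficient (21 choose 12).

293930

C(21,12) = C(21,9) by symmetry.
C(21,9) = (21·20·19·18·17·16·15·14·13) / 9! = 106661318400 / 362880 = 293930.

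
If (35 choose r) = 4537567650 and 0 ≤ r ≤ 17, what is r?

C(35,r) increases on 0 ≤ r ≤ 17. C(35,16) = 4059928950 and C(35,17) = 4537567650, so r = 17.

17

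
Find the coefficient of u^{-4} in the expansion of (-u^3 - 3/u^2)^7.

-5103

General term: C(7,j)·(-u^3)^j·(-3/u^2)^(7-j), with u-exponent 3j − 2(7−j) = 5j − 14.
Set 5j − 14 = -4: j = 2.
C(7,2) = 21; (-1)^2 = 1; (-3)^5 = -243.
Coefficient = 21 · 1 · (-243) = -5103.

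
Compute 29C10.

20030010

C(29,10) = (29·28·27·26·25·24·23·22·21·20) / 10! = 72684900288000 / 3628800 = 20030010.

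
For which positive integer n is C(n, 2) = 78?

n(n−1)/2 = 78 ⇒ n(n−1) = 156. Since 13·12 = 156, n = 13.

13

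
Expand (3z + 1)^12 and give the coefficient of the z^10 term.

3897234

The general term is C(12,j)·(3z)^j·(1)^(12-j); the z^10 term has j = 10.
C(12,10) = 66.
Coefficient = C(12,10) · 3^10 = 66 · 59049 = 3897234.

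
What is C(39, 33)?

3262623

C(39,33) = C(39,6) by symmetry.
C(39,6) = (39·38·37·36·35·34) / 6! = 2349088560 / 720 = 3262623.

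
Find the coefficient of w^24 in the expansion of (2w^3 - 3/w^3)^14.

General term: C(14,j)·(2w^3)^j·(-3/w^3)^(14-j), with w-exponent 3j − 3(14−j) = 6j − 42.
Set 6j − 42 = 24: j = 11.
C(14,11) = 364; 2^11 = 2048; (-3)^3 = -27.
Coefficient = 364 · 2048 · (-27) = -20127744.

-20127744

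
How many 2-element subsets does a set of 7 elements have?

C(7,2) = (7·6) / 2! = 42 / 2 = 21.

21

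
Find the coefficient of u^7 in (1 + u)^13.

The general term is C(13,j)·(1)^j·(u)^(13-j); the u^7 term has j = 6.
C(13,6) = 1716.
Coefficient = C(13,6) = 1716.

1716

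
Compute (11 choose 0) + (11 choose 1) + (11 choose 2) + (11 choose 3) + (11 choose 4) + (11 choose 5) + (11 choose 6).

1486

1 + 11 + 55 + 165 + 330 + 462 + 462 = 1486.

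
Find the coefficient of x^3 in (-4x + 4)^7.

The general term is C(7,j)·(-4x)^j·(4)^(7-j); the x^3 term has j = 3.
C(7,3) = 35.
Coefficient = C(7,3) · (-4)^3 · 4^4 = 35 · (-64) · 256 = -573440.

-573440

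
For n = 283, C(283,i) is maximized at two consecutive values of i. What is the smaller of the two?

For odd n = 283, C(283,i) peaks at i = (n−1)/2 and (n+1)/2; the smaller is 141.

141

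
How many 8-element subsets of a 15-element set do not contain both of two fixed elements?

4719

All 8-subsets: C(15,8) = 6435. Those containing both fixed elements: C(13,6) = 1716.
6435 − 1716 = 4719.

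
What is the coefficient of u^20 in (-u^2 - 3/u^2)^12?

36

General term: C(12,j)·(-u^2)^j·(-3/u^2)^(12-j), with u-exponent 2j − 2(12−j) = 4j − 24.
Set 4j − 24 = 20: j = 11.
C(12,11) = 12; (-1)^11 = -1; (-3)^1 = -3.
Coefficient = 12 · (-1) · (-3) = 36.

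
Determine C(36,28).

30260340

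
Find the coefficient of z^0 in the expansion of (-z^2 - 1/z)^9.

General term: C(9,j)·(-z^2)^j·(-1/z)^(9-j), with z-exponent 2j − 1(9−j) = 3j − 9.
Set 3j − 9 = 0: j = 3.
C(9,3) = 84; (-1)^3 = -1; (-1)^6 = 1.
Coefficient = 84 · (-1) · 1 = -84.

-84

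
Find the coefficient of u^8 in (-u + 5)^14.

46921875

The general term is C(14,j)·(-u)^j·(5)^(14-j); the u^8 term has j = 8.
C(14,8) = 3003.
Coefficient = C(14,8) · 5^6 = 3003 · 15625 = 46921875.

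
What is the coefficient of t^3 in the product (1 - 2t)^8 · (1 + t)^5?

-38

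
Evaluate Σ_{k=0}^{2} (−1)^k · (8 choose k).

21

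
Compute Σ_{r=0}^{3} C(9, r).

130

1 + 9 + 36 + 84 = 130.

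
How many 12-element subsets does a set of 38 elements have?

2707475148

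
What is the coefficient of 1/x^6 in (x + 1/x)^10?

General term: C(10,j)·(x)^j·(1/x)^(10-j), with x-exponent 1j − 1(10−j) = 2j − 10.
Set 2j − 10 = -6: j = 2.
C(10,2) = 45; 1^2 = 1; 1^8 = 1.
Coefficient = 45 · 1 · 1 = 45.

45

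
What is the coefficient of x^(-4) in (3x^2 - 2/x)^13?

General term: C(13,j)·(3x^2)^j·(-2/x)^(13-j), with x-exponent 2j − 1(13−j) = 3j − 13.
Set 3j − 13 = -4: j = 3.
C(13,3) = 286; 3^3 = 27; (-2)^10 = 1024.
Coefficient = 286 · 27 · 1024 = 7907328.

7907328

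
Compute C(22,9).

497420

C(22,9) = (22·21·20·19·18·17·16·15·14) / 9! = 180503769600 / 362880 = 497420.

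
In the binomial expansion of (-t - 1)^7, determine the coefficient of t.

-7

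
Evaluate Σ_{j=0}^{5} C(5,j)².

252

By Vandermonde's identity, Σ C(5,j)² = C(10,5) = 252.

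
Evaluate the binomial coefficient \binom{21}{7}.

116280

C(21,7) = (21·20·19·18·17·16·15) / 7! = 586051200 / 5040 = 116280.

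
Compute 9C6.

C(9,6) = C(9,3) by symmetry.
C(9,3) = (9·8·7) / 3! = 504 / 6 = 84.

84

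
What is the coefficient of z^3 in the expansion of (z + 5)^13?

2792968750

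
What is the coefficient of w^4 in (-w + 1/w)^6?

General term: C(6,j)·(-w)^j·(1/w)^(6-j), with w-exponent 1j − 1(6−j) = 2j − 6.
Set 2j − 6 = 4: j = 5.
C(6,5) = 6; (-1)^5 = -1; 1^1 = 1.
Coefficient = 6 · (-1) · 1 = -6.

-6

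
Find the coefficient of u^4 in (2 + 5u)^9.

The general term is C(9,j)·(2)^j·(5u)^(9-j); the u^4 term has j = 5.
C(9,5) = 126.
Coefficient = C(9,5) · 2^5 · 5^4 = 126 · 32 · 625 = 2520000.

2520000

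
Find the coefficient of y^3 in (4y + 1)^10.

7680

The general term is C(10,j)·(4y)^j·(1)^(10-j); the y^3 term has j = 3.
C(10,3) = 120.
Coefficient = C(10,3) · 4^3 = 120 · 64 = 7680.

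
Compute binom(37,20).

C(37,20) = C(37,17) by symmetry.
C(37,17) = (37·36·35·34·33·32·31·30·29·28·27·26·25·24·23·22·21) / 17! = 5657339689378493276160000 / 355687428096000 = 15905368710.

15905368710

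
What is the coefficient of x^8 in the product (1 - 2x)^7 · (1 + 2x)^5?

-1280

Coefficient of x^8 = Σ_{j} C(7,j)·(-2)^j·C(5,8-j)·2^(8-j) for j from 3 to 7.
= (-8960) + 44800 + (-53760) + 17920 + (-1280) = -1280.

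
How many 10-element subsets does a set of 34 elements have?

131128140

C(34,10) = (34·33·32·31·30·29·28·27·26·25) / 10! = 475837794432000 / 3628800 = 131128140.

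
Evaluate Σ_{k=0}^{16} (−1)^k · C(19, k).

153

The partial alternating sum Σ_{k=0}^{16} (−1)^k C(19,k) = (−1)^16 C(18,16) = 153.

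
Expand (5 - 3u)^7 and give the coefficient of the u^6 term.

The general term is C(7,j)·(5)^j·(-3u)^(7-j); the u^6 term has j = 1.
C(7,1) = 7.
Coefficient = C(7,1) · 5^1 · (-3)^6 = 7 · 5 · 729 = 25515.

25515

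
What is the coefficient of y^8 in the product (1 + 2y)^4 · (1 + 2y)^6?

11520

(1 + 2y)^4(1 + 2y)^6 = (1 + 2y)^10, so the coefficient of y^8 is C(10,8)·2^8 = 45·256 = 11520.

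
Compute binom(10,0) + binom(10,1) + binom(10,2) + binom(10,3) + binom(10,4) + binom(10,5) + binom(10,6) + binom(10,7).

968

1 + 10 + 45 + 120 + 210 + 252 + 210 + 120 = 968.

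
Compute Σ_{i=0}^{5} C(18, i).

12616

1 + 18 + 153 + 816 + 3060 + 8568 = 12616.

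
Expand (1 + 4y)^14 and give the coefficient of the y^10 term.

The general term is C(14,j)·(1)^j·(4y)^(14-j); the y^10 term has j = 4.
C(14,4) = 1001.
Coefficient = C(14,4) · 4^10 = 1001 · 1048576 = 1049624576.

1049624576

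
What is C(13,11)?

78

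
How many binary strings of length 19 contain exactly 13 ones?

27132

Choose the 13 positions: C(19,13) = 27132.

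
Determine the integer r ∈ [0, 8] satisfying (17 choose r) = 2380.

C(17,r) increases on 0 ≤ r ≤ 8. C(17,3) = 680 and C(17,4) = 2380, so r = 4.

4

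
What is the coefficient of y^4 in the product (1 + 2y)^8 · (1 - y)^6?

Coefficient of y^4 = Σ_{j} C(8,j)·2^j·C(6,4-j)·(-1)^(4-j) for j from 0 to 4.
= 15 + (-320) + 1680 + (-2688) + 1120 = -193.

-193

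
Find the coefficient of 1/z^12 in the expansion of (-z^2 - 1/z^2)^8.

8

General term: C(8,j)·(-z^2)^j·(-1/z^2)^(8-j), with z-exponent 2j − 2(8−j) = 4j − 16.
Set 4j − 16 = -12: j = 1.
C(8,1) = 8; (-1)^1 = -1; (-1)^7 = -1.
Coefficient = 8 · (-1) · (-1) = 8.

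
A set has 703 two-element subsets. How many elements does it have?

n(n−1)/2 = 703 ⇒ n(n−1) = 1406. Since 38·37 = 1406, n = 38.

38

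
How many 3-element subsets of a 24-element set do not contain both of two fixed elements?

All 3-subsets: C(24,3) = 2024. Those containing both fixed elements: C(22,1) = 22.
2024 − 22 = 2002.

2002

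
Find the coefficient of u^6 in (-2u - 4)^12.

The general term is C(12,j)·(-2u)^j·(-4)^(12-j); the u^6 term has j = 6.
C(12,6) = 924.
Coefficient = C(12,6) · (-2)^6 · (-4)^6 = 924 · 64 · 4096 = 242221056.

242221056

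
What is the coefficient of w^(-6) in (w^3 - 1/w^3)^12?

General term: C(12,j)·(w^3)^j·(-1/w^3)^(12-j), with w-exponent 3j − 3(12−j) = 6j − 36.
Set 6j − 36 = -6: j = 5.
C(12,5) = 792; 1^5 = 1; (-1)^7 = -1.
Coefficient = 792 · 1 · (-1) = -792.

-792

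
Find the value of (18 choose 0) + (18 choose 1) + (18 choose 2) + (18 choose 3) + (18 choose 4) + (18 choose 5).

1 + 18 + 153 + 816 + 3060 + 8568 = 12616.

12616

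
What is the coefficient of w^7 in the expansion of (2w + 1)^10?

15360

The general term is C(10,j)·(2w)^j·(1)^(10-j); the w^7 term has j = 7.
C(10,7) = 120.
Coefficient = C(10,7) · 2^7 = 120 · 128 = 15360.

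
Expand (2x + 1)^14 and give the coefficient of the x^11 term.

The general term is C(14,j)·(2x)^j·(1)^(14-j); the x^11 term has j = 11.
C(14,11) = 364.
Coefficient = C(14,11) · 2^11 = 364 · 2048 = 745472.

745472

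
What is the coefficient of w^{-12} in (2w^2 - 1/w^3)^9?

672

General term: C(9,j)·(2w^2)^j·(-1/w^3)^(9-j), with w-exponent 2j − 3(9−j) = 5j − 27.
Set 5j − 27 = -12: j = 3.
C(9,3) = 84; 2^3 = 8; (-1)^6 = 1.
Coefficient = 84 · 8 · 1 = 672.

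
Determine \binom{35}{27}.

23535820

C(35,27) = C(35,8) by symmetry.
C(35,8) = (35·34·33·32·31·30·29·28) / 8! = 948964262400 / 40320 = 23535820.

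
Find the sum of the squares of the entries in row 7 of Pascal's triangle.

3432

Σ C(7,j)² is the coefficient of x^7 in (1+x)^7(1+x)^7 = (1+x)^14, i.e. C(14,7) = 3432.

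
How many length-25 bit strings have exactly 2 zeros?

300

Choose the 2 positions: C(25,2) = 300.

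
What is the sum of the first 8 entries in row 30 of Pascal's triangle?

1 + 30 + 435 + 4060 + 27405 + 142506 + 593775 + 2035800 = 2804012.

2804012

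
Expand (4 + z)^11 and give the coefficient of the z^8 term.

10560

The general term is C(11,j)·(4)^j·(z)^(11-j); the z^8 term has j = 3.
C(11,3) = 165.
Coefficient = C(11,3) · 4^3 = 165 · 64 = 10560.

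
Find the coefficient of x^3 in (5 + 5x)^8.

21875000

The general term is C(8,j)·(5)^j·(5x)^(8-j); the x^3 term has j = 5.
C(8,5) = 56.
Coefficient = C(8,5) · 5^5 · 5^3 = 56 · 3125 · 125 = 21875000.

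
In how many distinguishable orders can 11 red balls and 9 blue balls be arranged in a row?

Choose positions for the red balls: C(20,11) = 167960.

167960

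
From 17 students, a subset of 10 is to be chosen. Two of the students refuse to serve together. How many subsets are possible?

13013

All 10-subsets: C(17,10) = 19448. Those containing both fixed elements: C(15,8) = 6435.
19448 − 6435 = 13013.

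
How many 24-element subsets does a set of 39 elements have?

C(39,24) = C(39,15) by symmetry.
C(39,15) = (39·38·37·36·35·34·33·32·31·30·29·28·27·26·25) / 15! = 32876032921054202880000 / 1307674368000 = 25140840660.

25140840660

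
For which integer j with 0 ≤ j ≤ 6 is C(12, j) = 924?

6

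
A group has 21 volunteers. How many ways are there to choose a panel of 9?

This is C(21,9) = 293930.

293930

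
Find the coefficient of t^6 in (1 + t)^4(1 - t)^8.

Coefficient of t^6 = Σ_{j} C(4,j)·1^j·C(8,6-j)·(-1)^(6-j) for j from 0 to 4.
= 28 + (-224) + 420 + (-224) + 28 = 28.

28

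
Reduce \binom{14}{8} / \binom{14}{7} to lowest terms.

C(n,k+1)/C(n,k) = (n−k)/(k+1) = (14−7)/(7+1) = 7/8.

7/8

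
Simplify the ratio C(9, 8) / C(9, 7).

C(n,k+1)/C(n,k) = (n−k)/(k+1) = (9−7)/(7+1) = 2/8 = 1/4.

1/4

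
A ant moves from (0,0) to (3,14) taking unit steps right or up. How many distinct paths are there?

Each path is a sequence of 17 steps with 3 rights: C(17,3) = 680.

680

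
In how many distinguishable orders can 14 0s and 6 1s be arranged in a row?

38760

Choose positions for the 0s: C(20,14) = 38760.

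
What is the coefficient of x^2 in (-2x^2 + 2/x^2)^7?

4480

General term: C(7,j)·(-2x^2)^j·(2/x^2)^(7-j), with x-exponent 2j − 2(7−j) = 4j − 14.
Set 4j − 14 = 2: j = 4.
C(7,4) = 35; (-2)^4 = 16; 2^3 = 8.
Coefficient = 35 · 16 · 8 = 4480.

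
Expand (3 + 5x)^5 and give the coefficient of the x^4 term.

The general term is C(5,j)·(3)^j·(5x)^(5-j); the x^4 term has j = 1.
C(5,1) = 5.
Coefficient = C(5,1) · 3^1 · 5^4 = 5 · 3 · 625 = 9375.

9375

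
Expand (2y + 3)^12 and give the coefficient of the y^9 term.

The general term is C(12,j)·(2y)^j·(3)^(12-j); the y^9 term has j = 9.
C(12,9) = 220.
Coefficient = C(12,9) · 2^9 · 3^3 = 220 · 512 · 27 = 3041280.

3041280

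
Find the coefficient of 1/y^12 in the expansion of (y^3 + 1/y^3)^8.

General term: C(8,j)·(y^3)^j·(1/y^3)^(8-j), with y-exponent 3j − 3(8−j) = 6j − 24.
Set 6j − 24 = -12: j = 2.
C(8,2) = 28; 1^2 = 1; 1^6 = 1.
Coefficient = 28 · 1 · 1 = 28.

28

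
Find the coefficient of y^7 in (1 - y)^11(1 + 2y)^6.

550

Coefficient of y^7 = Σ_{j} C(11,j)·(-1)^j·C(6,7-j)·2^(7-j) for j from 1 to 7.
= (-704) + 10560 + (-39600) + 52800 + (-27720) + 5544 + (-330) = 550.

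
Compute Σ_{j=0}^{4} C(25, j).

1 + 25 + 300 + 2300 + 12650 = 15276.

15276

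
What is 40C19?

C(40,19) = (40·39·38·37·36·35·34·33·32·31·30·29·28·27·26·25·24·23·22) / 19! = 15969861751731289590988800000 / 121645100408832000 = 131282408400.

131282408400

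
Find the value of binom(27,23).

17550

C(27,23) = C(27,4) by symmetry.
C(27,4) = (27·26·25·24) / 4! = 421200 / 24 = 17550.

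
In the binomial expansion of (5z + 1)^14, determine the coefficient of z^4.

The general term is C(14,j)·(5z)^j·(1)^(14-j); the z^4 term has j = 4.
C(14,4) = 1001.
Coefficient = C(14,4) · 5^4 = 1001 · 625 = 625625.

625625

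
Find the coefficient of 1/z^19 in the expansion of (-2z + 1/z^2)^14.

-2912

General term: C(14,j)·(-2z)^j·(1/z^2)^(14-j), with z-exponent 1j − 2(14−j) = 3j − 28.
Set 3j − 28 = -19: j = 3.
C(14,3) = 364; (-2)^3 = -8; 1^11 = 1.
Coefficient = 364 · (-8) · 1 = -2912.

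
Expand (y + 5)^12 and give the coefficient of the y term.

585937500

The general term is C(12,j)·(y)^j·(5)^(12-j); the y^1 term has j = 1.
C(12,1) = 12.
Coefficient = C(12,1) · 5^11 = 12 · 48828125 = 585937500.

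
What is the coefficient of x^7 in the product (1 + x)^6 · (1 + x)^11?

19448

(1 + x)^6(1 + x)^11 = (1 + x)^17, so the coefficient of x^7 is C(17,7)·1^7 = 19448·1 = 19448.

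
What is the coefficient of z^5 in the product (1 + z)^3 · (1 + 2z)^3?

Coefficient of z^5 = Σ_{j} C(3,j)·1^j·C(3,5-j)·2^(5-j) for j from 2 to 3.
= 24 + 12 = 36.

36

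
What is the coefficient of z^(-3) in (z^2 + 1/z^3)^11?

General term: C(11,j)·(z^2)^j·(1/z^3)^(11-j), with z-exponent 2j − 3(11−j) = 5j − 33.
Set 5j − 33 = -3: j = 6.
C(11,6) = 462; 1^6 = 1; 1^5 = 1.
Coefficient = 462 · 1 · 1 = 462.

462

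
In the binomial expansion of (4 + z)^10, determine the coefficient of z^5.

258048

The general term is C(10,j)·(4)^j·(z)^(10-j); the z^5 term has j = 5.
C(10,5) = 252.
Coefficient = C(10,5) · 4^5 = 252 · 1024 = 258048.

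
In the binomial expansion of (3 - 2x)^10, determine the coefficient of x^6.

The general term is C(10,j)·(3)^j·(-2x)^(10-j); the x^6 term has j = 4.
C(10,4) = 210.
Coefficient = C(10,4) · 3^4 · (-2)^6 = 210 · 81 · 64 = 1088640.

1088640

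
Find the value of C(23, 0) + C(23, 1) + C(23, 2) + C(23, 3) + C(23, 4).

10903

1 + 23 + 253 + 1771 + 8855 = 10903.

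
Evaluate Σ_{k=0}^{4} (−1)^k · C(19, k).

The partial alternating sum Σ_{k=0}^{4} (−1)^k C(19,k) = (−1)^4 C(18,4) = 3060.

3060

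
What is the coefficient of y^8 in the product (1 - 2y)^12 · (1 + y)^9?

11817

Coefficient of y^8 = Σ_{j} C(12,j)·(-2)^j·C(9,8-j)·1^(8-j) for j from 0 to 8.
= 9 + (-864) + 22176 + (-221760) + 997920 + (-2128896) + 2128896 + (-912384) + 126720 = 11817.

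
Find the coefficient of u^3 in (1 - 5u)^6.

-2500

The general term is C(6,j)·(1)^j·(-5u)^(6-j); the u^3 term has j = 3.
C(6,3) = 20.
Coefficient = C(6,3) · (-5)^3 = 20 · (-125) = -2500.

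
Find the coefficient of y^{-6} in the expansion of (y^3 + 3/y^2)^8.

General term: C(8,j)·(y^3)^j·(3/y^2)^(8-j), with y-exponent 3j − 2(8−j) = 5j − 16.
Set 5j − 16 = -6: j = 2.
C(8,2) = 28; 1^2 = 1; 3^6 = 729.
Coefficient = 28 · 1 · 729 = 20412.

20412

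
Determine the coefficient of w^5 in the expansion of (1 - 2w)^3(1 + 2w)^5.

Coefficient of w^5 = Σ_{j} C(3,j)·(-2)^j·C(5,5-j)·2^(5-j) for j from 0 to 3.
= 32 + (-480) + 960 + (-320) = 192.

192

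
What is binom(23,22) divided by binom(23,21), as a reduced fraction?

1/11

C(n,k+1)/C(n,k) = (n−k)/(k+1) = (23−21)/(21+1) = 2/22 = 1/11.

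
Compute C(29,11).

34597290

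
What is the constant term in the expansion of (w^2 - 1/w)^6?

15

General term: C(6,j)·(w^2)^j·(-1/w)^(6-j), with w-exponent 2j − 1(6−j) = 3j − 6.
Set 3j − 6 = 0: j = 2.
C(6,2) = 15; 1^2 = 1; (-1)^4 = 1.
Coefficient = 15 · 1 · 1 = 15.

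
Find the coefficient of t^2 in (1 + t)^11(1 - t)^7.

Coefficient of t^2 = Σ_{j} C(11,j)·1^j·C(7,2-j)·(-1)^(2-j) for j from 0 to 2.
= 21 + (-77) + 55 = -1.

-1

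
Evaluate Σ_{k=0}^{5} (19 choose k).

1 + 19 + 171 + 969 + 3876 + 11628 = 16664.

16664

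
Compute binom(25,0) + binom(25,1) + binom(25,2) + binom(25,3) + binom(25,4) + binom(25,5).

1 + 25 + 300 + 2300 + 12650 + 53130 = 68406.

68406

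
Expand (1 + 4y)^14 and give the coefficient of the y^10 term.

1049624576

The general term is C(14,j)·(1)^j·(4y)^(14-j); the y^10 term has j = 4.
C(14,4) = 1001.
Coefficient = C(14,4) · 4^10 = 1001 · 1048576 = 1049624576.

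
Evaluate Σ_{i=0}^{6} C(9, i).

1 + 9 + 36 + 84 + 126 + 126 + 84 = 466.

466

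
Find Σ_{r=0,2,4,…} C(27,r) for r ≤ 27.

Even-r terms of row 27 sum to 2^26 = 67108864.

67108864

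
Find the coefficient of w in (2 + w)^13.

The general term is C(13,j)·(2)^j·(w)^(13-j); the w^1 term has j = 12.
C(13,12) = 13.
Coefficient = C(13,12) · 2^12 = 13 · 4096 = 53248.

53248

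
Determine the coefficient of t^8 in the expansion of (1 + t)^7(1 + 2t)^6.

Coefficient of t^8 = Σ_{j} C(7,j)·1^j·C(6,8-j)·2^(8-j) for j from 2 to 7.
= 1344 + 6720 + 8400 + 3360 + 420 + 12 = 20256.

20256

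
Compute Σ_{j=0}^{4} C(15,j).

1 + 15 + 105 + 455 + 1365 = 1941.

1941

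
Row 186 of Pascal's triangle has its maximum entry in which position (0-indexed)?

C(186,i) is maximized at i = 186/2 = 93.

93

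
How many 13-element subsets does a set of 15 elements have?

C(15,13) = C(15,2) by symmetry.
C(15,2) = (15·14) / 2! = 210 / 2 = 105.

105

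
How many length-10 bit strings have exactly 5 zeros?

252

Choose the 5 positions: C(10,5) = 252.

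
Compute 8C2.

C(8,2) = (8·7) / 2! = 56 / 2 = 28.

28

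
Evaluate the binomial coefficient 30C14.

145422675

C(30,14) = (30·29·28·27·26·25·24·23·22·21·20·19·18·17) / 14! = 12677700308232960000 / 87178291200 = 145422675.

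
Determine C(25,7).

C(25,7) = (25·24·23·22·21·20·19) / 7! = 2422728000 / 5040 = 480700.

480700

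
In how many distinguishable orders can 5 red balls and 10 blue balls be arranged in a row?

3003

Choose positions for the red balls: C(15,5) = 3003.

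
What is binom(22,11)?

705432

C(22,11) = (22·21·20·19·18·17·16·15·14·13·12) / 11! = 28158588057600 / 39916800 = 705432.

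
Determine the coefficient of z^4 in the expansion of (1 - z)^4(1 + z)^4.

Coefficient of z^4 = Σ_{j} C(4,j)·(-1)^j·C(4,4-j)·1^(4-j) for j from 0 to 4.
= 1 + (-16) + 36 + (-16) + 1 = 6.

6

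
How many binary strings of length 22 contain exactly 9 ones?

497420

Choose the 9 positions: C(22,9) = 497420.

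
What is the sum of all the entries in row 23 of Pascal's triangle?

Setting x = 1 in (1+x)^23 gives Σ C(23,i) = 2^23 = 8388608.

8388608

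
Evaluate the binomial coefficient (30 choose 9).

14307150

C(30,9) = (30·29·28·27·26·25·24·23·22) / 9! = 5191778592000 / 362880 = 14307150.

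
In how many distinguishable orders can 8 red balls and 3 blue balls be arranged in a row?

Choose positions for the red balls: C(11,8) = 165.

165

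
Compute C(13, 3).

286

C(13,3) = (13·12·11) / 3! = 1716 / 6 = 286.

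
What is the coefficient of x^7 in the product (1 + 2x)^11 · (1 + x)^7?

795455

Coefficient of x^7 = Σ_{j} C(11,j)·2^j·C(7,7-j)·1^(7-j) for j from 0 to 7.
= 1 + 154 + 4620 + 46200 + 184800 + 310464 + 206976 + 42240 = 795455.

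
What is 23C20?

C(23,20) = C(23,3) by symmetry.
C(23,3) = (23·22·21) / 3! = 10626 / 6 = 1771.

1771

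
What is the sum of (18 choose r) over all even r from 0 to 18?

131072

Even-r terms of row 18 sum to 2^17 = 131072.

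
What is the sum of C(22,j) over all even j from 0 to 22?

Even-j terms of row 22 sum to 2^21 = 2097152.

2097152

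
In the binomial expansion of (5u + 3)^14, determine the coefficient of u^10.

The general term is C(14,j)·(5u)^j·(3)^(14-j); the u^10 term has j = 10.
C(14,10) = 1001.
Coefficient = C(14,10) · 5^10 · 3^4 = 1001 · 9765625 · 81 = 791806640625.

791806640625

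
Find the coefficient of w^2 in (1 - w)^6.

The general term is C(6,j)·(1)^j·(-w)^(6-j); the w^2 term has j = 4.
C(6,4) = 15.
Coefficient = C(6,4) = 15.

15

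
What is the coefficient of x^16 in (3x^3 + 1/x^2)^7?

General term: C(7,j)·(3x^3)^j·(1/x^2)^(7-j), with x-exponent 3j − 2(7−j) = 5j − 14.
Set 5j − 14 = 16: j = 6.
C(7,6) = 7; 3^6 = 729; 1^1 = 1.
Coefficient = 7 · 729 · 1 = 5103.

5103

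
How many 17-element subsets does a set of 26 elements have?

3124550

C(26,17) = C(26,9) by symmetry.
C(26,9) = (26·25·24·23·22·21·20·19·18) / 9! = 1133836704000 / 362880 = 3124550.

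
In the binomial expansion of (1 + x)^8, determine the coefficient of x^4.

70

The general term is C(8,j)·(1)^j·(x)^(8-j); the x^4 term has j = 4.
C(8,4) = 70.
Coefficient = C(8,4) = 70.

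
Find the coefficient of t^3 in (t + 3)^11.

1082565

The general term is C(11,j)·(t)^j·(3)^(11-j); the t^3 term has j = 3.
C(11,3) = 165.
Coefficient = C(11,3) · 3^8 = 165 · 6561 = 1082565.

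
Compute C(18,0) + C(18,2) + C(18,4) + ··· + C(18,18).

131072

Even-r terms of row 18 sum to 2^17 = 131072.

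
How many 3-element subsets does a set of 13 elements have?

286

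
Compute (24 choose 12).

2704156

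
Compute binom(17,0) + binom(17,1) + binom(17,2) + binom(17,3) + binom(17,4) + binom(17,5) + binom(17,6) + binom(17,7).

41226

1 + 17 + 136 + 680 + 2380 + 6188 + 12376 + 19448 = 41226.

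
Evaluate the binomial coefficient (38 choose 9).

C(38,9) = (38·37·36·35·34·33·32·31·30) / 9! = 59153663923200 / 362880 = 163011640.

163011640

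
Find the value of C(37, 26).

854992152

C(37,26) = C(37,11) by symmetry.
C(37,11) = (37·36·35·34·33·32·31·30·29·28·27) / 11! = 34128550732953600 / 39916800 = 854992152.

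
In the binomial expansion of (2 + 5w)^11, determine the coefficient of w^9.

429687500

The general term is C(11,j)·(2)^j·(5w)^(11-j); the w^9 term has j = 2.
C(11,2) = 55.
Coefficient = C(11,2) · 2^2 · 5^9 = 55 · 4 · 1953125 = 429687500.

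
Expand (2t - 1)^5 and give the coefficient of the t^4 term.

-80

The general term is C(5,j)·(2t)^j·(-1)^(5-j); the t^4 term has j = 4.
C(5,4) = 5.
Coefficient = C(5,4) · 2^4 · (-1)^1 = 5 · 16 · (-1) = -80.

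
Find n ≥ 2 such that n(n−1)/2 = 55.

n(n−1)/2 = 55 ⇒ n(n−1) = 110. Since 11·10 = 110, n = 11.

11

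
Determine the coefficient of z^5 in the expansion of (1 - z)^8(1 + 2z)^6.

176

Coefficient of z^5 = Σ_{j} C(8,j)·(-1)^j·C(6,5-j)·2^(5-j) for j from 0 to 5.
= 192 + (-1920) + 4480 + (-3360) + 840 + (-56) = 176.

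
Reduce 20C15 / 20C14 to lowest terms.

C(n,k+1)/C(n,k) = (n−k)/(k+1) = (20−14)/(14+1) = 6/15 = 2/5.

2/5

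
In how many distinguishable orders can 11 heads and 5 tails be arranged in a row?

4368

Choose positions for the heads: C(16,11) = 4368.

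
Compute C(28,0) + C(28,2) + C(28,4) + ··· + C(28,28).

Even-i terms of row 28 sum to 2^27 = 134217728.

134217728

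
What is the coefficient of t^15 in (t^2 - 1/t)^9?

-9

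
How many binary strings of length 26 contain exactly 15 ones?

7726160

Choose the 15 positions: C(26,15) = 7726160.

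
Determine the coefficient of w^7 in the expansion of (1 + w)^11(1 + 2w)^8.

511402

Coefficient of w^7 = Σ_{j} C(11,j)·1^j·C(8,7-j)·2^(7-j) for j from 0 to 7.
= 1024 + 19712 + 98560 + 184800 + 147840 + 51744 + 7392 + 330 = 511402.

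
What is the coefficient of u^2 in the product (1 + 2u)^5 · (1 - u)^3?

13

Coefficient of u^2 = Σ_{j} C(5,j)·2^j·C(3,2-j)·(-1)^(2-j) for j from 0 to 2.
= 3 + (-30) + 40 = 13.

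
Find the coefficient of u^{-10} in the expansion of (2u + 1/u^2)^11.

General term: C(11,j)·(2u)^j·(1/u^2)^(11-j), with u-exponent 1j − 2(11−j) = 3j − 22.
Set 3j − 22 = -10: j = 4.
C(11,4) = 330; 2^4 = 16; 1^7 = 1.
Coefficient = 330 · 16 · 1 = 5280.

5280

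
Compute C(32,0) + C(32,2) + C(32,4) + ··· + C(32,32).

2147483648

Even-k terms of row 32 sum to 2^31 = 2147483648.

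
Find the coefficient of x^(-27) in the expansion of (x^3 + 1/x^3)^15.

General term: C(15,j)·(x^3)^j·(1/x^3)^(15-j), with x-exponent 3j − 3(15−j) = 6j − 45.
Set 6j − 45 = -27: j = 3.
C(15,3) = 455; 1^3 = 1; 1^12 = 1.
Coefficient = 455 · 1 · 1 = 455.

455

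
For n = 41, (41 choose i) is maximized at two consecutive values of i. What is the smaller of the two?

For odd n = 41, C(41,i) peaks at i = (n−1)/2 and (n+1)/2; the smaller is 20.

20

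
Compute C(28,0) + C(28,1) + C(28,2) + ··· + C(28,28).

268435456

Setting x = 1 in (1+x)^28 gives Σ C(28,j) = 2^28 = 268435456.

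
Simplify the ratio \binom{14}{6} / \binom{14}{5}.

3/2

C(n,k+1)/C(n,k) = (n−k)/(k+1) = (14−5)/(5+1) = 9/6 = 3/2.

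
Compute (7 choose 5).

21

C(7,5) = C(7,2) by symmetry.
C(7,2) = (7·6) / 2! = 42 / 2 = 21.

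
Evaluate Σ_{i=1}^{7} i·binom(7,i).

Differentiating (1+x)^7 and setting x=1: Σ i·C(7,i) = 7·2^6 = 448.

448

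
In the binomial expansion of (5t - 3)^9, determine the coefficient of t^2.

-1968300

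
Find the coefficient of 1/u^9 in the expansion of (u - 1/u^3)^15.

5005

General term: C(15,j)·(u)^j·(-1/u^3)^(15-j), with u-exponent 1j − 3(15−j) = 4j − 45.
Set 4j − 45 = -9: j = 9.
C(15,9) = 5005; 1^9 = 1; (-1)^6 = 1.
Coefficient = 5005 · 1 · 1 = 5005.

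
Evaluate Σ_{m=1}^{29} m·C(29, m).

Since m·C(29,m) = 29·C(28,m−1), the sum is 29·2^28 = 29·268435456 = 7784628224.

7784628224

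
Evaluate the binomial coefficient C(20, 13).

77520

C(20,13) = C(20,7) by symmetry.
C(20,7) = (20·19·18·17·16·15·14) / 7! = 390700800 / 5040 = 77520.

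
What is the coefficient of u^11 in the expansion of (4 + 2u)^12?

98304

The general term is C(12,j)·(4)^j·(2u)^(12-j); the u^11 term has j = 1.
C(12,1) = 12.
Coefficient = C(12,1) · 4^1 · 2^11 = 12 · 4 · 2048 = 98304.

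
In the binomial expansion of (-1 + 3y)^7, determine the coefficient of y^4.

The general term is C(7,j)·(-1)^j·(3y)^(7-j); the y^4 term has j = 3.
C(7,3) = 35.
Coefficient = C(7,3) · (-1)^3 · 3^4 = 35 · (-1) · 81 = -2835.

-2835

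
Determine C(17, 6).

C(17,6) = (17·16·15·14·13·12) / 6! = 8910720 / 720 = 12376.

12376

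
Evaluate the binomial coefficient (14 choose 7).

C(14,7) = (14·13·12·11·10·9·8) / 7! = 17297280 / 5040 = 3432.

3432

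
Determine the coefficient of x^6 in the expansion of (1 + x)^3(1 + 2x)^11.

91080

Coefficient of x^6 = Σ_{j} C(3,j)·1^j·C(11,6-j)·2^(6-j) for j from 0 to 3.
= 29568 + 44352 + 15840 + 1320 = 91080.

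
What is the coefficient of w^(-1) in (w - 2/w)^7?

560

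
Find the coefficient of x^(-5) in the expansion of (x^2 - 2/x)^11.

General term: C(11,j)·(x^2)^j·(-2/x)^(11-j), with x-exponent 2j − 1(11−j) = 3j − 11.
Set 3j − 11 = -5: j = 2.
C(11,2) = 55; 1^2 = 1; (-2)^9 = -512.
Coefficient = 55 · 1 · (-512) = -28160.

-28160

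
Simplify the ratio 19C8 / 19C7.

C(n,k+1)/C(n,k) = (n−k)/(k+1) = (19−7)/(7+1) = 12/8 = 3/2.

3/2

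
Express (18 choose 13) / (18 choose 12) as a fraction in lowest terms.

C(n,k+1)/C(n,k) = (n−k)/(k+1) = (18−12)/(12+1) = 6/13.

6/13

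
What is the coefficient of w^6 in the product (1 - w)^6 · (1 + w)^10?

64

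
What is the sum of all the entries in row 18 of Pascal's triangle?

262144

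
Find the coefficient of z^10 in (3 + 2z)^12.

The general term is C(12,j)·(3)^j·(2z)^(12-j); the z^10 term has j = 2.
C(12,2) = 66.
Coefficient = C(12,2) · 3^2 · 2^10 = 66 · 9 · 1024 = 608256.

608256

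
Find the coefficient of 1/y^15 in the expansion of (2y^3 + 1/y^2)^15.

General term: C(15,j)·(2y^3)^j·(1/y^2)^(15-j), with y-exponent 3j − 2(15−j) = 5j − 30.
Set 5j − 30 = -15: j = 3.
C(15,3) = 455; 2^3 = 8; 1^12 = 1.
Coefficient = 455 · 8 · 1 = 3640.

3640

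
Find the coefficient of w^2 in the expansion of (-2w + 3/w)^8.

General term: C(8,j)·(-2w)^j·(3/w)^(8-j), with w-exponent 1j − 1(8−j) = 2j − 8.
Set 2j − 8 = 2: j = 5.
C(8,5) = 56; (-2)^5 = -32; 3^3 = 27.
Coefficient = 56 · (-32) · 27 = -48384.

-48384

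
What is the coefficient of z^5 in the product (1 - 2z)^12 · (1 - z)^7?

Coefficient of z^5 = Σ_{j} C(12,j)·(-2)^j·C(7,5-j)·(-1)^(5-j) for j from 0 to 5.
= (-21) + (-840) + (-9240) + (-36960) + (-55440) + (-25344) = -127845.

-127845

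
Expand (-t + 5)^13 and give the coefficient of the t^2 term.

The general term is C(13,j)·(-t)^j·(5)^(13-j); the t^2 term has j = 2.
C(13,2) = 78.
Coefficient = C(13,2) · 5^11 = 78 · 48828125 = 3808593750.

3808593750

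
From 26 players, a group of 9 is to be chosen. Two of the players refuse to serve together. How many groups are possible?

2778446

All 9-subsets: C(26,9) = 3124550. Those containing both fixed elements: C(24,7) = 346104.
3124550 − 346104 = 2778446.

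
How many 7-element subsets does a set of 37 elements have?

10295472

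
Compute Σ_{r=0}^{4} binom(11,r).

1 + 11 + 55 + 165 + 330 = 562.

562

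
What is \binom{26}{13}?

C(26,13) = (26·25·24·23·22·21·20·19·18·17·16·15·14) / 13! = 64764752532480000 / 6227020800 = 10400600.

10400600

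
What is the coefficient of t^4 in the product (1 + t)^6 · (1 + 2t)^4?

743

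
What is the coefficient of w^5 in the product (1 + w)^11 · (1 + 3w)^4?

Coefficient of w^5 = Σ_{j} C(11,j)·1^j·C(4,5-j)·3^(5-j) for j from 1 to 5.
= 891 + 5940 + 8910 + 3960 + 462 = 20163.

20163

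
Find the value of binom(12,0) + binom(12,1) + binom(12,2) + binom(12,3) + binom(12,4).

794

1 + 12 + 66 + 220 + 495 = 794.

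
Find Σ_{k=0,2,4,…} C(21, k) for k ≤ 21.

1048576

Half of (1+1)^21 + (1−1)^21 gives the even-index sum: 2^20 = 1048576.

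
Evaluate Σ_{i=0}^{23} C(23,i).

8388608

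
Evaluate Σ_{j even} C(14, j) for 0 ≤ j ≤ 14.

Even-j terms of row 14 sum to 2^13 = 8192.

8192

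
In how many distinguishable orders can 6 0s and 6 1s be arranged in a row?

924

Choose positions for the 0s: C(12,6) = 924.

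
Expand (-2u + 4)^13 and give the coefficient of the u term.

The general term is C(13,j)·(-2u)^j·(4)^(13-j); the u^1 term has j = 1.
C(13,1) = 13.
Coefficient = C(13,1) · (-2)^1 · 4^12 = 13 · (-2) · 16777216 = -436207616.

-436207616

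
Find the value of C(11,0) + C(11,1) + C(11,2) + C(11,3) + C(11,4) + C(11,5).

1024

1 + 11 + 55 + 165 + 330 + 462 = 1024.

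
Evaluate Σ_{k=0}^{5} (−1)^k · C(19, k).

The partial alternating sum Σ_{k=0}^{5} (−1)^k C(19,k) = (−1)^5 C(18,5) = -8568.

-8568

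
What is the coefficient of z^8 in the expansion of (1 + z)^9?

The general term is C(9,j)·(1)^j·(z)^(9-j); the z^8 term has j = 1.
C(9,1) = 9.
Coefficient = C(9,1) = 9.

9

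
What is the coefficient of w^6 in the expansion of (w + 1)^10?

The general term is C(10,j)·(w)^j·(1)^(10-j); the w^6 term has j = 6.
C(10,6) = 210.
Coefficient = C(10,6) = 210.

210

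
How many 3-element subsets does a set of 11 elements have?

C(11,3) = (11·10·9) / 3! = 990 / 6 = 165.

165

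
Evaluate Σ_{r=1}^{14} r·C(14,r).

Differentiating (1+x)^14 and setting x=1: Σ r·C(14,r) = 14·2^13 = 114688.

114688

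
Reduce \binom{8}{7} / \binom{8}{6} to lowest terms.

C(n,k+1)/C(n,k) = (n−k)/(k+1) = (8−6)/(6+1) = 2/7.

2/7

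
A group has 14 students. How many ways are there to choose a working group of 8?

3003

This is C(14,8) = 3003.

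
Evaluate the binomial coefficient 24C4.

10626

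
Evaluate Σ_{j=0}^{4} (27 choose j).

20854

1 + 27 + 351 + 2925 + 17550 = 20854.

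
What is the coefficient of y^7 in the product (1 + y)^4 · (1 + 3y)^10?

Coefficient of y^7 = Σ_{j} C(4,j)·1^j·C(10,7-j)·3^(7-j) for j from 0 to 4.
= 262440 + 612360 + 367416 + 68040 + 3240 = 1313496.

1313496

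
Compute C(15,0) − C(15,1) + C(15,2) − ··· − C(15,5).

-2002

The partial alternating sum Σ_{k=0}^{5} (−1)^k C(15,k) = (−1)^5 C(14,5) = -2002.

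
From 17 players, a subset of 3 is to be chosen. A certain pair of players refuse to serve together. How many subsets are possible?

All 3-subsets: C(17,3) = 680. Those containing both fixed elements: C(15,1) = 15.
680 − 15 = 665.

665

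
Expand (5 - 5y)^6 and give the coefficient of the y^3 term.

-312500

The general term is C(6,j)·(5)^j·(-5y)^(6-j); the y^3 term has j = 3.
C(6,3) = 20.
Coefficient = C(6,3) · 5^3 · (-5)^3 = 20 · 125 · (-125) = -312500.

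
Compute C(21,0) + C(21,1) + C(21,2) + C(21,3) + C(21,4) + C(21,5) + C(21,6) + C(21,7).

198440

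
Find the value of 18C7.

31824

C(18,7) = (18·17·16·15·14·13·12) / 7! = 160392960 / 5040 = 31824.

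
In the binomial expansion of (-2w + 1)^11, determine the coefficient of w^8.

The general term is C(11,j)·(-2w)^j·(1)^(11-j); the w^8 term has j = 8.
C(11,8) = 165.
Coefficient = C(11,8) · (-2)^8 = 165 · 256 = 42240.

42240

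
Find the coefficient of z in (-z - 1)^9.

The general term is C(9,j)·(-z)^j·(-1)^(9-j); the z^1 term has j = 1.
C(9,1) = 9.
Coefficient = C(9,1) · (-1)^1 = 9 · (-1) = -9.

-9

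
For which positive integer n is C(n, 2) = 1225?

50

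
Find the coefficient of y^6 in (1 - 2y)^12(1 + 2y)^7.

Coefficient of y^6 = Σ_{j} C(12,j)·(-2)^j·C(7,6-j)·2^(6-j) for j from 0 to 6.
= 448 + (-16128) + 147840 + (-492800) + 665280 + (-354816) + 59136 = 8960.

8960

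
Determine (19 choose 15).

C(19,15) = C(19,4) by symmetry.
C(19,4) = (19·18·17·16) / 4! = 93024 / 24 = 3876.

3876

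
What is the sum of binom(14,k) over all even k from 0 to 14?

Even-k terms of row 14 sum to 2^13 = 8192.

8192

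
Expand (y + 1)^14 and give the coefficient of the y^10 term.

1001

The general term is C(14,j)·(y)^j·(1)^(14-j); the y^10 term has j = 10.
C(14,10) = 1001.
Coefficient = C(14,10) = 1001.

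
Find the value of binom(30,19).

C(30,19) = C(30,11) by symmetry.
C(30,11) = (30·29·28·27·26·25·24·23·22·21·20) / 11! = 2180547008640000 / 39916800 = 54627300.

54627300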